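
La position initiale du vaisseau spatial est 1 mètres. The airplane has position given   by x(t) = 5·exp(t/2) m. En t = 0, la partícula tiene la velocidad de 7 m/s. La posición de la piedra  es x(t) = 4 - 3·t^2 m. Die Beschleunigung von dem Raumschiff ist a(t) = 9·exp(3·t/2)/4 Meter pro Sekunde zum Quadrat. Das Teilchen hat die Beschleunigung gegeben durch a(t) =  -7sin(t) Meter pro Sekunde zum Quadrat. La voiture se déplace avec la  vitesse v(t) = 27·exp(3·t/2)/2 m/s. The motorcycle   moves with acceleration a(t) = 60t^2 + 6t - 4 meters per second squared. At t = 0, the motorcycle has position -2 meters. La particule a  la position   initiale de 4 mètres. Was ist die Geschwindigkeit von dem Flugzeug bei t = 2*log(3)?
Ausgehend von der Position x(t) = 5·exp(t/2), nehmen wir 1 Ableitung. Die Ableitung von der Position ergibt die Geschwindigkeit: v(t) = 5·exp(t/2)/2. Aus der Gleichung für die Geschwindigkeit v(t) = 5·exp(t/2)/2, setzen wir t = 2*log(3) ein und erhalten v = 15/2.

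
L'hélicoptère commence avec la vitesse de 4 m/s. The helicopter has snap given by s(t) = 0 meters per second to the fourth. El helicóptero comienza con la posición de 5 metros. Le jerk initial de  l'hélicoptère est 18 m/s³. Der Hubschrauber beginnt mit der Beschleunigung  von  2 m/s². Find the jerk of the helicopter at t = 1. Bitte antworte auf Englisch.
To find the answer, we compute 1 antiderivative of s(t) = 0. Finding the antiderivative of s(t) and using j(0) = 18: j(t) = 18. Using j(t) = 18 and substituting t = 1, we find j = 18.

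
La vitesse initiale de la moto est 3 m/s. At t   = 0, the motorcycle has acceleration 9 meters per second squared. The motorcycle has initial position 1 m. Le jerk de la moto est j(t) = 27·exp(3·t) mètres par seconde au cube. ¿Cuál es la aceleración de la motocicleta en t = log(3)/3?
Para resolver esto, necesitamos tomar 1 integral de nuestra ecuación de la sacudida j(t) = 27·exp(3·t). Integrando la sacudida y usando la condición inicial a(0) = 9, obtenemos a(t) = 9·exp(3·t). Usando a(t) = 9·exp(3·t) y sustituyendo t = log(3)/3, encontramos a = 27.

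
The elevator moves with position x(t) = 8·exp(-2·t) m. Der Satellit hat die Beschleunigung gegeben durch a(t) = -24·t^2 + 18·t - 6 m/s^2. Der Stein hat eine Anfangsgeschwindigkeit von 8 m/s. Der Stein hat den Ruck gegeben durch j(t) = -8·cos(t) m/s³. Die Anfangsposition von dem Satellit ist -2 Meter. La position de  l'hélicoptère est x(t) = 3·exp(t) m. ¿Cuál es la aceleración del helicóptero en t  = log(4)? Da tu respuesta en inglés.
To solve this, we need to take 2 derivatives of our position equation x(t) = 3·exp(t). Differentiating position, we get velocity: v(t) = 3·exp(t). The derivative of velocity gives acceleration: a(t) = 3·exp(t). We have acceleration a(t) = 3·exp(t). Substituting t = log(4): a(log(4)) = 12.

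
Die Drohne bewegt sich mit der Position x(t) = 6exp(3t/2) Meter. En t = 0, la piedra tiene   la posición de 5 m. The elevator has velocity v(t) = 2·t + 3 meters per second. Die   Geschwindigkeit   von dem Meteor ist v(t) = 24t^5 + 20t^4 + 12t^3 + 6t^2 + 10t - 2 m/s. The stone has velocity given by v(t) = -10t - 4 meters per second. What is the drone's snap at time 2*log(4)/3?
We must differentiate our position equation x(t) = 6·exp(3·t/2) 4 times. Differentiating position, we get velocity: v(t) = 9·exp(3·t/2). Differentiating velocity, we get acceleration: a(t) = 27·exp(3·t/2)/2. Taking d/dt of a(t), we find j(t) = 81·exp(3·t/2)/4. Taking d/dt of j(t), we find s(t) = 243·exp(3·t/2)/8. From the given snap equation s(t) = 243·exp(3·t/2)/8, we substitute t = 2*log(4)/3 to get s = 243/2.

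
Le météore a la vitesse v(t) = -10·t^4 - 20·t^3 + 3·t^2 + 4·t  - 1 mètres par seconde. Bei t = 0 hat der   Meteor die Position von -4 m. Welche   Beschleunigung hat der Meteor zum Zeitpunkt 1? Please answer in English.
We must differentiate our velocity equation v(t) = -10·t^4 - 20·t^3 + 3·t^2 + 4·t - 1 1 time. Taking d/dt of v(t), we find a(t) = -40·t^3 - 60·t^2 + 6·t + 4. We have acceleration a(t) = -40·t^3 - 60·t^2 + 6·t + 4. Substituting t = 1: a(1) = -90.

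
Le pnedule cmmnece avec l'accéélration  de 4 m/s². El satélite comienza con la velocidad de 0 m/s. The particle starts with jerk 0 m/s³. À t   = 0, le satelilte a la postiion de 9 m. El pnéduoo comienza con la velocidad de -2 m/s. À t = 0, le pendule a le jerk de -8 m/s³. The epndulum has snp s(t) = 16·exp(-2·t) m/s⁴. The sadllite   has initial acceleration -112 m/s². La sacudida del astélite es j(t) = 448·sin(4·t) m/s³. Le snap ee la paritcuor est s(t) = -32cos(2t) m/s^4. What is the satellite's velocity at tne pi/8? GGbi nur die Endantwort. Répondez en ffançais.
v(pi/8) = -28.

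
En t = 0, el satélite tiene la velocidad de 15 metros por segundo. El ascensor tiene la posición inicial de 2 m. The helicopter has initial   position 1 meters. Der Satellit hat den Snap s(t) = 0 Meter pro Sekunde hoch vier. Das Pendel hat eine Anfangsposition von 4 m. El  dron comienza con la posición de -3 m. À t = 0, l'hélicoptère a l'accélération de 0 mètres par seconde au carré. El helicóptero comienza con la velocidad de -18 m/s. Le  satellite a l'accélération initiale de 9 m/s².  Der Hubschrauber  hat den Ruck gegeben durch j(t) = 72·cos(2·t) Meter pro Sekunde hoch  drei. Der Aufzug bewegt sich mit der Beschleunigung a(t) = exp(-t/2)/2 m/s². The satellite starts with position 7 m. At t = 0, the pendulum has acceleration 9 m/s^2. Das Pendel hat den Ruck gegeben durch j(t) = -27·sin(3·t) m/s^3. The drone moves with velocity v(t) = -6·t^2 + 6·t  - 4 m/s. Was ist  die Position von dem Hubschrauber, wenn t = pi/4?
Wir müssen das Integral unserer Gleichung für den Ruck j(t) = 72·cos(2·t) 3-mal finden. Mit ∫j(t)dt und Anwendung von a(0) = 0, finden wir a(t) = 36·sin(2·t). Die Stammfunktion von der Beschleunigung, mit v(0) = -18, ergibt die Geschwindigkeit: v(t) = -18·cos(2·t). Das Integral von der Geschwindigkeit ist die Position. Mit x(0) = 1 erhalten wir x(t) = 1 - 9·sin(2·t). Wir haben die Position x(t) = 1 - 9·sin(2·t). Durch Einsetzen von t = pi/4: x(pi/4) = -8.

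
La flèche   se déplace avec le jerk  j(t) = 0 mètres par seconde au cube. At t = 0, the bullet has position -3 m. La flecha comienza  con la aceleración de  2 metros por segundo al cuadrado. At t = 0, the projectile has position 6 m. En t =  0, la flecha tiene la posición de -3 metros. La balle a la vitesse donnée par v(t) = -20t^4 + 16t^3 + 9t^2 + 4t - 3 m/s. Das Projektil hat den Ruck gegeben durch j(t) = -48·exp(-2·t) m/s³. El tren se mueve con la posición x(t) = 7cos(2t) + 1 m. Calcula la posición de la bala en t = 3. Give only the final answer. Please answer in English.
The position at t = 3 is x = -561.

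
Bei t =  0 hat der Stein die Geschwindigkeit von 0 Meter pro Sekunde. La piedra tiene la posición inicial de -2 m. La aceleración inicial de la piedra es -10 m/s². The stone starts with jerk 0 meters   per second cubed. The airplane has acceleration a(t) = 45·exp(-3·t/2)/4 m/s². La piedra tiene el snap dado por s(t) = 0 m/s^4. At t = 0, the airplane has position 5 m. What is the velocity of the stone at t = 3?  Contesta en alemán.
Um dies zu lösen, müssen wir 3 Integrale unserer Gleichung für den Snap s(t) = 0 finden. Mit ∫s(t)dt und Anwendung von j(0) = 0, finden wir j(t) = 0. Die Stammfunktion von dem Ruck, mit a(0) = -10, ergibt die Beschleunigung: a(t) = -10. Das Integral von der Beschleunigung ist die Geschwindigkeit. Mit v(0) = 0 erhalten wir v(t) = -10·t. Wir haben die Geschwindigkeit v(t) = -10·t. Durch Einsetzen von t = 3: v(3) = -30.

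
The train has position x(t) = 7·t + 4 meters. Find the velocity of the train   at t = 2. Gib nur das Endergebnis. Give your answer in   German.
v(2) = 7.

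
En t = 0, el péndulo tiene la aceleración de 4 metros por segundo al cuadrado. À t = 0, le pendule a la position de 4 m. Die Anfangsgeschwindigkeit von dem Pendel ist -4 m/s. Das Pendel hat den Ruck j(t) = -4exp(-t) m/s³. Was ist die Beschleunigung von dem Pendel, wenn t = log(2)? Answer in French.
Pour résoudre ceci, nous devons prendre 1 primitive de notre équation du jerk j(t) = -4·exp(-t). En prenant ∫j(t)dt et en appliquant a(0) = 4, nous trouvons a(t) = 4·exp(-t). Nous avons l'accélération a(t) = 4·exp(-t). En substituant t = log(2): a(log(2)) = 2.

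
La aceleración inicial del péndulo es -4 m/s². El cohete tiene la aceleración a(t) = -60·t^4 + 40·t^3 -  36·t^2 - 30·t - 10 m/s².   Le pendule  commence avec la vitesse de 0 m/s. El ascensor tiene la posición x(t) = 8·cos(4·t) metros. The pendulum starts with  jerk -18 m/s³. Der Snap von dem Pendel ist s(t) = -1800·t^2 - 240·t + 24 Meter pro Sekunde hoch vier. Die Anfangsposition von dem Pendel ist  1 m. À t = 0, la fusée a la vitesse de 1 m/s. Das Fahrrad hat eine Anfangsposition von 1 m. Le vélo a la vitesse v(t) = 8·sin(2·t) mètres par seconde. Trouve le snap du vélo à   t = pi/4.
Nous devons dériver notre équation de la vitesse v(t) = 8·sin(2·t) 3 fois. En dérivant la vitesse, nous obtenons l'accélération: a(t) = 16·cos(2·t). En dérivant l'accélération, nous obtenons le jerk: j(t) = -32·sin(2·t). En prenant d/dt de j(t), nous trouvons s(t) = -64·cos(2·t). De l'équation du snap s(t) = -64·cos(2·t), nous substituons t = pi/4 pour obtenir s = 0.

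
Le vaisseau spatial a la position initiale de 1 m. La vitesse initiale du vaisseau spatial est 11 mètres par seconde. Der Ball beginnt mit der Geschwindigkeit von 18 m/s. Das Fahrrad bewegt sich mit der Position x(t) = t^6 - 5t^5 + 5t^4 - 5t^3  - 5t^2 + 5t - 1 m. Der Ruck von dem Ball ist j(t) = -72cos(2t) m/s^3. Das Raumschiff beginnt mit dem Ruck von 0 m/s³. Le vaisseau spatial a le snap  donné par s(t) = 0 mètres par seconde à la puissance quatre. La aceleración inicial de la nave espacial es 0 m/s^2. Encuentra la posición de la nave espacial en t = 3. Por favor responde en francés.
Nous devons intégrer notre équation du snap s(t) = 0 4 fois. En intégrant le snap et en utilisant la condition initiale j(0) = 0, nous obtenons j(t) = 0. En prenant ∫j(t)dt et en appliquant a(0) = 0, nous trouvons a(t) = 0. En prenant ∫a(t)dt et en appliquant v(0) = 11, nous trouvons v(t) = 11. En prenant ∫v(t)dt et en appliquant x(0) = 1, nous trouvons x(t) = 11·t + 1. De l'équation de la position x(t) = 11·t + 1, nous substituons t = 3 pour obtenir x = 34.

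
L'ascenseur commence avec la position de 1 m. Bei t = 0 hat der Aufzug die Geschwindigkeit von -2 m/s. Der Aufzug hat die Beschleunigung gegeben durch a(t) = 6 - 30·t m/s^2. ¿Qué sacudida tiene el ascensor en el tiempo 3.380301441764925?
Debemos derivar nuestra ecuación de la aceleración a(t) = 6 - 30·t 1 vez. La derivada de la aceleración da la sacudida: j(t) = -30. De la ecuación de la sacudida j(t) = -30, sustituimos t = 3.380301441764925 para obtener j = -30.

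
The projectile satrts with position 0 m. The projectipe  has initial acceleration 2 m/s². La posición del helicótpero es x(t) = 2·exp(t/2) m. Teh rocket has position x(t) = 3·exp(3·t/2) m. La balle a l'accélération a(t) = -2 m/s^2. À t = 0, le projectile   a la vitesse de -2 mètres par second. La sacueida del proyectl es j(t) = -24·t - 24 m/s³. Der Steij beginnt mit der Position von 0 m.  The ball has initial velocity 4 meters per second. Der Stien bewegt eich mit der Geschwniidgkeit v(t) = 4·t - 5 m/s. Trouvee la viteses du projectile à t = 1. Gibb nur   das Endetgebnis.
v(1) = -16.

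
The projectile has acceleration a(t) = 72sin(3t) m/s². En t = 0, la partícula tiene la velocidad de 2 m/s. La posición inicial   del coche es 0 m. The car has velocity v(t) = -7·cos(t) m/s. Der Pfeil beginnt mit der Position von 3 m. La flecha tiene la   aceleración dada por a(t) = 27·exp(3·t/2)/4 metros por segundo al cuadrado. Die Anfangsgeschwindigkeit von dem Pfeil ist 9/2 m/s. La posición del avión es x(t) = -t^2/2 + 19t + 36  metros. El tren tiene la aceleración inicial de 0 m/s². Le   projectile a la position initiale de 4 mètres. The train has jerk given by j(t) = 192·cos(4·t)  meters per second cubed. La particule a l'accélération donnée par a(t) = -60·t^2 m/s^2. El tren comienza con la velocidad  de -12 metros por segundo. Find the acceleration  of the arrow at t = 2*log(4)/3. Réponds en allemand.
Aus der Gleichung für die Beschleunigung a(t) = 27·exp(3·t/2)/4, setzen wir t = 2*log(4)/3 ein und erhalten a = 27.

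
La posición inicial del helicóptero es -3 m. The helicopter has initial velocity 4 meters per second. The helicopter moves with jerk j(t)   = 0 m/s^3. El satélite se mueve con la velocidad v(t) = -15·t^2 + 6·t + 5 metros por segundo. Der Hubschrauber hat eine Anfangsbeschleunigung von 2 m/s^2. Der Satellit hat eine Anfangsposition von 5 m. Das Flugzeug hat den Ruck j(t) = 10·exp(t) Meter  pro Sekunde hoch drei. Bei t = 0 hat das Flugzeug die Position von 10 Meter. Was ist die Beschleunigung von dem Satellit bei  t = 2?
Ausgehend von der Geschwindigkeit v(t) = -15·t^2 + 6·t + 5, nehmen wir 1 Ableitung. Die Ableitung von der Geschwindigkeit ergibt die Beschleunigung: a(t) = 6 - 30·t. Mit a(t) = 6 - 30·t und Einsetzen von t = 2, finden wir a = -54.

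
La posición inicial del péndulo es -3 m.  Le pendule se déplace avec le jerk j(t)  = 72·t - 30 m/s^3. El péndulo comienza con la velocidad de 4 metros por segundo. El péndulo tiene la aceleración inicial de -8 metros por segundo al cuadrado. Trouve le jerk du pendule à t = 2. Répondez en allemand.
Aus der Gleichung für den Ruck j(t) = 72·t - 30, setzen wir t = 2 ein und erhalten j = 114.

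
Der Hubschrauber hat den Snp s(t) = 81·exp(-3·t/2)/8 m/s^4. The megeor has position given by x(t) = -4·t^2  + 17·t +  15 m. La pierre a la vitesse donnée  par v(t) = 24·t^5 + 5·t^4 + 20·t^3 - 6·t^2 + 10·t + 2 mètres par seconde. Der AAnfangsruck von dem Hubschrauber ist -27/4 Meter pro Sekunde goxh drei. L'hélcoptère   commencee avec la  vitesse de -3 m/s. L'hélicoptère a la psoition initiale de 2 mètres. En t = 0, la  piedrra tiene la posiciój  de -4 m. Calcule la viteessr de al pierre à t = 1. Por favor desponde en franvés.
De l'équation de la vitesse v(t) = 24·t^5 + 5·t^4 + 20·t^3 - 6·t^2 + 10·t + 2, nous substituons t = 1 pour obtenir v = 55.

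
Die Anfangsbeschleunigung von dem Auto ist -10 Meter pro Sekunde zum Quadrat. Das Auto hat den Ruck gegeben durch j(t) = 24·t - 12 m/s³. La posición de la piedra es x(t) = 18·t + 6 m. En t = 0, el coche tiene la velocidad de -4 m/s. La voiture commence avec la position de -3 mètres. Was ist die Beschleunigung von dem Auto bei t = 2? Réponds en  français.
Pour résoudre ceci, nous devons prendre 1 primitive de notre équation du jerk j(t) = 24·t - 12. La primitive du jerk, avec a(0) = -10, donne l'accélération: a(t) = 12·t^2 - 12·t - 10. Nous avons l'accélération a(t) = 12·t^2 - 12·t - 10. En substituant t = 2: a(2) = 14.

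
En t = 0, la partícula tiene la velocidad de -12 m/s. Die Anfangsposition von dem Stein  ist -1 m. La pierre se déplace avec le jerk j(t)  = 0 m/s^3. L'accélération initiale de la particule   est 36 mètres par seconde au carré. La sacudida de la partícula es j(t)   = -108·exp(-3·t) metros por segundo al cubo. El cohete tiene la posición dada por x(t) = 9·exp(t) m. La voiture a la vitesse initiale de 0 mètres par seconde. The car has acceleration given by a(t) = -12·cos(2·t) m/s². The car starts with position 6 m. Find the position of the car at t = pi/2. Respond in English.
Starting from acceleration a(t) = -12·cos(2·t), we take 2 integrals. Finding the antiderivative of a(t) and using v(0) = 0: v(t) = -6·sin(2·t). Taking ∫v(t)dt and applying x(0) = 6, we find x(t) = 3·cos(2·t) + 3. We have position x(t) = 3·cos(2·t) + 3. Substituting t = pi/2: x(pi/2) = 0.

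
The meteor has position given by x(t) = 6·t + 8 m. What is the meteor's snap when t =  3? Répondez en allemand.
Wir müssen unsere Gleichung für die Position x(t) = 6·t + 8 4-mal ableiten. Die Ableitung von der Position ergibt die Geschwindigkeit: v(t) = 6. Durch Ableiten von der Geschwindigkeit erhalten wir die Beschleunigung: a(t) = 0. Die Ableitung von der Beschleunigung ergibt den Ruck: j(t) = 0. Die Ableitung von dem Ruck ergibt den Snap: s(t) = 0. Wir haben den Snap s(t) = 0. Durch Einsetzen von t = 3: s(3) = 0.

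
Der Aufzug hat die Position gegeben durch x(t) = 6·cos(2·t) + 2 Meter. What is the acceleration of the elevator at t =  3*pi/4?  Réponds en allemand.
Um dies zu lösen, müssen wir 2 Ableitungen unserer Gleichung für die Position x(t) = 6·cos(2·t) + 2 nehmen. Mit d/dt von x(t) finden wir v(t) = -12·sin(2·t). Durch Ableiten von der Geschwindigkeit erhalten wir die Beschleunigung: a(t) = -24·cos(2·t). Aus der Gleichung für die Beschleunigung a(t) = -24·cos(2·t), setzen wir t = 3*pi/4 ein und erhalten a = 0.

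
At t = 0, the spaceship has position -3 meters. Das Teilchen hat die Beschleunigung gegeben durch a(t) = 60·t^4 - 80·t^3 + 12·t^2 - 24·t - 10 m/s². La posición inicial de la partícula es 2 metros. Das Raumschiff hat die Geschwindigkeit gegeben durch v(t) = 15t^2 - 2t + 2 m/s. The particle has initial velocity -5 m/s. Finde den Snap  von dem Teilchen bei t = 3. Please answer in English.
Starting from acceleration a(t) = 60·t^4 - 80·t^3 + 12·t^2 - 24·t - 10, we take 2 derivatives. Differentiating acceleration, we get jerk: j(t) = 240·t^3 - 240·t^2 + 24·t - 24. Differentiating jerk, we get snap: s(t) = 720·t^2 - 480·t + 24. From the given snap equation s(t) = 720·t^2 - 480·t + 24, we substitute t = 3 to get s = 5064.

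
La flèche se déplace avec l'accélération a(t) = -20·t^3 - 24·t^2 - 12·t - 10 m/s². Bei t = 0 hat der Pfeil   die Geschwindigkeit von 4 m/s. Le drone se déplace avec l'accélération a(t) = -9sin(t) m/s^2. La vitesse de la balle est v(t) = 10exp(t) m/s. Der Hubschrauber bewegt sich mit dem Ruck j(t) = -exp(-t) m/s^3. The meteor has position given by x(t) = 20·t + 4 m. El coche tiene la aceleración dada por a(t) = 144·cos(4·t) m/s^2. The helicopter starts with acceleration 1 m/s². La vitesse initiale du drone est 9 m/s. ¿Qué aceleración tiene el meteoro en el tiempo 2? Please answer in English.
We must differentiate our position equation x(t) = 20·t + 4 2 times. Differentiating position, we get velocity: v(t) = 20. Taking d/dt of v(t), we find a(t) = 0. We have acceleration a(t) = 0. Substituting t = 2: a(2) = 0.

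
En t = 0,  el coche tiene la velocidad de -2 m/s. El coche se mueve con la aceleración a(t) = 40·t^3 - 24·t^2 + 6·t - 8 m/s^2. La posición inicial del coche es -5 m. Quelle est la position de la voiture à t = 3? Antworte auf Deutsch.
Um dies zu lösen, müssen wir 2 Stammfunktionen unserer Gleichung für die Beschleunigung a(t) = 40·t^3 - 24·t^2 + 6·t - 8 finden. Das Integral von der Beschleunigung, mit v(0) = -2, ergibt die Geschwindigkeit: v(t) = 10·t^4 - 8·t^3 + 3·t^2 - 8·t - 2. Das Integral von der Geschwindigkeit ist die Position. Mit x(0) = -5 erhalten wir x(t) = 2·t^5 - 2·t^4 + t^3 - 4·t^2 - 2·t - 5. Wir haben die Position x(t) = 2·t^5 - 2·t^4 + t^3 - 4·t^2 - 2·t - 5. Durch Einsetzen von t = 3: x(3) = 304.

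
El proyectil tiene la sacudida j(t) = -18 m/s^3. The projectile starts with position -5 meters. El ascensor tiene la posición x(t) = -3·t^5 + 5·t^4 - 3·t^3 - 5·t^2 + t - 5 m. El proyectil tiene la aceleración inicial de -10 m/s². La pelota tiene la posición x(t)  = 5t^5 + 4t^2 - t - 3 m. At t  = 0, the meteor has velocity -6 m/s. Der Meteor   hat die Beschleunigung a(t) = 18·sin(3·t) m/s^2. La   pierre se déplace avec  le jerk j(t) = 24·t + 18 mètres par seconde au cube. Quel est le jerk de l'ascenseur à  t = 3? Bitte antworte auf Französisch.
En partant de la position x(t) = -3·t^5 + 5·t^4 - 3·t^3 - 5·t^2 + t - 5, nous prenons 3 dérivées. En dérivant la position, nous obtenons la vitesse: v(t) = -15·t^4 + 20·t^3 - 9·t^2 - 10·t + 1. La dérivée de la vitesse donne l'accélération: a(t) = -60·t^3 + 60·t^2 - 18·t - 10. En dérivant l'accélération, nous obtenons le jerk: j(t) = -180·t^2 + 120·t - 18. De l'équation du jerk j(t) = -180·t^2 + 120·t - 18, nous substituons t = 3 pour obtenir j = -1278.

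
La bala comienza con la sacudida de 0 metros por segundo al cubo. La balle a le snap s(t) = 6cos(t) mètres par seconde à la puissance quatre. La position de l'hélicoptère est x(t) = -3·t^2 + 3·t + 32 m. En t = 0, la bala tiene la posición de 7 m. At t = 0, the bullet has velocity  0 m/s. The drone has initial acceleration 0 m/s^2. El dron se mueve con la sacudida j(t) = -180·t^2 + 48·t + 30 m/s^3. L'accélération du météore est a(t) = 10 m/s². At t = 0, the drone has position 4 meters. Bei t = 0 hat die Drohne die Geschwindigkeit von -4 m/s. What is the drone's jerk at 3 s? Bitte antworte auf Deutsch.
Aus der Gleichung für den Ruck j(t) = -180·t^2 + 48·t + 30, setzen wir t = 3 ein und erhalten j = -1446.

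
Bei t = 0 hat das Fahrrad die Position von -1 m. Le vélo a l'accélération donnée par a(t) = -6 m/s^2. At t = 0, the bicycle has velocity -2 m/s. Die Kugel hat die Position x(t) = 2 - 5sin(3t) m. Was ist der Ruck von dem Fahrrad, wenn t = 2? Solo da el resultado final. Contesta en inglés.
j(2) = 0.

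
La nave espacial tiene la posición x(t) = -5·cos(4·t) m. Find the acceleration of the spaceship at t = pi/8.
To solve this, we need to take 2 derivatives of our position equation x(t) = -5·cos(4·t). Differentiating position, we get velocity: v(t) = 20·sin(4·t). The derivative of velocity gives acceleration: a(t) = 80·cos(4·t). Using a(t) = 80·cos(4·t) and substituting t = pi/8, we find a = 0.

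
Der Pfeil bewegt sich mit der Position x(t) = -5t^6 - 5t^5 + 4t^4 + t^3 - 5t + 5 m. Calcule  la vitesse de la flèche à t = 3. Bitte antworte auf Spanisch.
Partiendo de la posición x(t) = -5·t^6 - 5·t^5 + 4·t^4 + t^3 - 5·t + 5, tomamos 1 derivada. La derivada de la posición da la velocidad: v(t) = -30·t^5 - 25·t^4 + 16·t^3 + 3·t^2 - 5. Tenemos la velocidad v(t) = -30·t^5 - 25·t^4 + 16·t^3 + 3·t^2 - 5. Sustituyendo t = 3: v(3) = -8861.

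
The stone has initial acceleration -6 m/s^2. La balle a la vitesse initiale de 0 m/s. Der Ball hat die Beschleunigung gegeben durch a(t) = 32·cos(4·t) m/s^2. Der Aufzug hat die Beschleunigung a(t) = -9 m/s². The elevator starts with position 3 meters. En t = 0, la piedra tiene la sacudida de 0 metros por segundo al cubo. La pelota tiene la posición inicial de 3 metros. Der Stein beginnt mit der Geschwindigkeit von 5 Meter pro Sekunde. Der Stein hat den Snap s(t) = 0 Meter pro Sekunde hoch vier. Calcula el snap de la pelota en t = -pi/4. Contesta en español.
Para resolver esto, necesitamos tomar 2 derivadas de nuestra ecuación de la aceleración a(t) = 32·cos(4·t). Derivando la aceleración, obtenemos la sacudida: j(t) = -128·sin(4·t). Derivando la sacudida, obtenemos el snap: s(t) = -512·cos(4·t). De la ecuación del snap s(t) = -512·cos(4·t), sustituimos t = -pi/4 para obtener s = 512.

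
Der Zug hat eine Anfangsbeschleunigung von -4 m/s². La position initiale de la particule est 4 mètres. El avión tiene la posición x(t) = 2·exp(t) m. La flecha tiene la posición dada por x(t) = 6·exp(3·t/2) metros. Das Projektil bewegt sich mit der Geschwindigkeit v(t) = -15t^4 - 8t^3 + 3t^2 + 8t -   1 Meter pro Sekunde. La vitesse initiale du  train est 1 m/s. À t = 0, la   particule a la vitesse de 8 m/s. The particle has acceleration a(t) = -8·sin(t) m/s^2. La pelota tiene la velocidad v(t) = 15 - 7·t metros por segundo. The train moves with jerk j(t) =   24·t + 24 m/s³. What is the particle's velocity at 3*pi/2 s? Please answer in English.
To find the answer, we compute 1 antiderivative of a(t) = -8·sin(t). Taking ∫a(t)dt and applying v(0) = 8, we find v(t) = 8·cos(t). From the given velocity equation v(t) = 8·cos(t), we substitute t = 3*pi/2 to get v = 0.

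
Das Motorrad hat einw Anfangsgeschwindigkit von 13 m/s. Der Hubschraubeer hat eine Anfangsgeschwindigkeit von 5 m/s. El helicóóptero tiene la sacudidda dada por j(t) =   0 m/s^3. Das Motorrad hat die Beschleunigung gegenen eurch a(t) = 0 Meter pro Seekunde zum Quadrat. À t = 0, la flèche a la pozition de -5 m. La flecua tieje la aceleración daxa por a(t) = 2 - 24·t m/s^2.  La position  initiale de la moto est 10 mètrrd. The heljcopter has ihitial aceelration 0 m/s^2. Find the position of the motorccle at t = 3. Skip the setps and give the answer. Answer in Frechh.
La position à t = 3 est x = 49.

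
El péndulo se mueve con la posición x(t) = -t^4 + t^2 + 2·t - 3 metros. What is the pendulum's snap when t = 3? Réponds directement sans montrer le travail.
The snap at t = 3 is s = -24.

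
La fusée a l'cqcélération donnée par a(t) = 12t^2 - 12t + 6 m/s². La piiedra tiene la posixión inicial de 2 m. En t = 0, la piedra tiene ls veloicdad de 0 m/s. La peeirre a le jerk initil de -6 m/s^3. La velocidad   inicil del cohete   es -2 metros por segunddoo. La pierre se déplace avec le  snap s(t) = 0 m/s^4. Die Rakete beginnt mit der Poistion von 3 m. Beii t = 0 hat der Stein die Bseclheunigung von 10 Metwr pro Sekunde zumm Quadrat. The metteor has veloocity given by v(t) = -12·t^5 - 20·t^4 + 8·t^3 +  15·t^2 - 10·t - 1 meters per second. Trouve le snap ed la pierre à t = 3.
En utilisant s(t) = 0 et en substituant t = 3, nous trouvons s = 0.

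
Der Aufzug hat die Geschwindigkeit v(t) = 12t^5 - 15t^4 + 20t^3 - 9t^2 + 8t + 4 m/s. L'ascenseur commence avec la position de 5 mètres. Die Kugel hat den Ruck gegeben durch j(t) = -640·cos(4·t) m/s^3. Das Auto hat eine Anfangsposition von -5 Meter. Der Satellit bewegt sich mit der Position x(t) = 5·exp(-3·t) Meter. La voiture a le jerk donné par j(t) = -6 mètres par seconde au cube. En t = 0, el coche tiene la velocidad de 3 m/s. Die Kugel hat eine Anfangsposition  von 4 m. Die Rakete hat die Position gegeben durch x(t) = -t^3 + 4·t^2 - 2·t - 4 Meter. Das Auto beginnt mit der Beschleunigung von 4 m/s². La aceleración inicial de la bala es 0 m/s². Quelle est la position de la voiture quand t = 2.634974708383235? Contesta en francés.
En partant du jerk j(t) = -6, nous prenons 3 primitives. En intégrant le jerk et en utilisant la condition initiale a(0) = 4, nous obtenons a(t) = 4 - 6·t. En prenant ∫a(t)dt et en appliquant v(0) = 3, nous trouvons v(t) = -3·t^2 + 4·t + 3. La primitive de la vitesse est la position. En utilisant x(0) = -5, nous obtenons x(t) = -t^3 + 2·t^2 + 3·t - 5. De l'équation de la position x(t) = -t^3 + 2·t^2 + 3·t - 5, nous substituons t = 2.634974708383235 pour obtenir x = -1.50376351111077.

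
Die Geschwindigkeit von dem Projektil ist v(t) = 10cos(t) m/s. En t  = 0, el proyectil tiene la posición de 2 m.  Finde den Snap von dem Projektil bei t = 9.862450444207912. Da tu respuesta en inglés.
To solve this, we need to take 3 derivatives of our velocity equation v(t) = 10·cos(t). Taking d/dt of v(t), we find a(t) = -10·sin(t). Differentiating acceleration, we get jerk: j(t) = -10·cos(t). Differentiating jerk, we get snap: s(t) = 10·sin(t). We have snap s(t) = 10·sin(t). Substituting t = 9.862450444207912: s(9.862450444207912) = -4.23832488759652.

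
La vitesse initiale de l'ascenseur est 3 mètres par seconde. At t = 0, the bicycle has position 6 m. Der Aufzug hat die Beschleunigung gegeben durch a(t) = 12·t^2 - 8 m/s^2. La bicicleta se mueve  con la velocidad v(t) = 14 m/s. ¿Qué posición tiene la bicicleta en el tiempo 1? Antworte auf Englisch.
To solve this, we need to take 1 antiderivative of our velocity equation v(t) = 14. The integral of velocity, with x(0) = 6, gives position: x(t) = 14·t + 6. We have position x(t) = 14·t + 6. Substituting t = 1: x(1) = 20.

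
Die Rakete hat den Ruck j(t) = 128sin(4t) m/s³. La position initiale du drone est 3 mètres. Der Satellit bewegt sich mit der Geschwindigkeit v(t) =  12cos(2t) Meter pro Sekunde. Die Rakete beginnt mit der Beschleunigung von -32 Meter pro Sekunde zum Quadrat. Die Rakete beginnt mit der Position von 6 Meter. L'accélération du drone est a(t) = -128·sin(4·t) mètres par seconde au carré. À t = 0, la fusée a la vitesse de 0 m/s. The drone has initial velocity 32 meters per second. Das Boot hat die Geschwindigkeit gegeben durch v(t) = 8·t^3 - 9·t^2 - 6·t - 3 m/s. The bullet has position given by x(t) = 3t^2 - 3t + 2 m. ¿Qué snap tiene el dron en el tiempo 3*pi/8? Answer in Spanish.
Partiendo de la aceleración a(t) = -128·sin(4·t), tomamos 2 derivadas. Derivando la aceleración, obtenemos la sacudida: j(t) = -512·cos(4·t). Tomando d/dt de j(t), encontramos s(t) = 2048·sin(4·t). Usando s(t) = 2048·sin(4·t) y sustituyendo t = 3*pi/8, encontramos s = -2048.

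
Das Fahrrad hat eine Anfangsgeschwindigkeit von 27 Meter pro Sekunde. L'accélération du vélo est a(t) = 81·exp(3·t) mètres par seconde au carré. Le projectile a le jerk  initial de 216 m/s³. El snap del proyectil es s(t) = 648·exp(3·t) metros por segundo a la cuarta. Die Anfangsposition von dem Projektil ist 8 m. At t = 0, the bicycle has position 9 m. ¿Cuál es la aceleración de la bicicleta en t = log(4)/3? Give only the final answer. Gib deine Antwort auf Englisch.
The acceleration at t = log(4)/3 is a = 324.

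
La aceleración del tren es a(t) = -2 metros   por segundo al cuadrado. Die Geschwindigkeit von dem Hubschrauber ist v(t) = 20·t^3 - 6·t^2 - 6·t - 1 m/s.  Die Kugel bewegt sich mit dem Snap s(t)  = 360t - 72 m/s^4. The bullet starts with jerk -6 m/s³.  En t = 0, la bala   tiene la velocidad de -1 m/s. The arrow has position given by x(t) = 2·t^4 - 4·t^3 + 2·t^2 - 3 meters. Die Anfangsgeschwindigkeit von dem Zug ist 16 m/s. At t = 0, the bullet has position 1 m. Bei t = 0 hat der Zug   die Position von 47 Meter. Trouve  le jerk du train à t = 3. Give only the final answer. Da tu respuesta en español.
La sacudida en t = 3 es j = 0.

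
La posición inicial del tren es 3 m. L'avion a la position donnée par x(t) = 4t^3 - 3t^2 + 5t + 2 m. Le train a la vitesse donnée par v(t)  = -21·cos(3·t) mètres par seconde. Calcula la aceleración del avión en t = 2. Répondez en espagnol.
Partiendo de la posición x(t) = 4·t^3 - 3·t^2 + 5·t + 2, tomamos 2 derivadas. La derivada de la posición da la velocidad: v(t) = 12·t^2 - 6·t + 5. Derivando la velocidad, obtenemos la aceleración: a(t) = 24·t - 6. Tenemos la aceleración a(t) = 24·t - 6. Sustituyendo t = 2: a(2) = 42.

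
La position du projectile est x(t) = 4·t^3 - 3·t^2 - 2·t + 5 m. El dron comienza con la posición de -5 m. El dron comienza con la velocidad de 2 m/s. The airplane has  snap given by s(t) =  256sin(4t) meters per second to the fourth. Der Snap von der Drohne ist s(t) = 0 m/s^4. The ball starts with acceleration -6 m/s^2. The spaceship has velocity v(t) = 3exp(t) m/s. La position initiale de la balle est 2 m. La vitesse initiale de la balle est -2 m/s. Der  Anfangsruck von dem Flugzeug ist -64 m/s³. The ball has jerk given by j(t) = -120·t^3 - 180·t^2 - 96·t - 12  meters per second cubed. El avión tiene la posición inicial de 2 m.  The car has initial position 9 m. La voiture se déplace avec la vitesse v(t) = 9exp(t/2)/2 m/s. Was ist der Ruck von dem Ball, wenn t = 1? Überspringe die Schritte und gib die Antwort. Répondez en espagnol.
En t = 1, j = -408.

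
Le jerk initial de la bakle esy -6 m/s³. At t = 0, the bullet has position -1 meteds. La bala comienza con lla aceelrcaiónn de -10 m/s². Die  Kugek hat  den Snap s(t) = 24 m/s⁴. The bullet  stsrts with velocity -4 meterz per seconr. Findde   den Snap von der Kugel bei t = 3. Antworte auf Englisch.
We have snap s(t) = 24. Substituting t = 3: s(3) = 24.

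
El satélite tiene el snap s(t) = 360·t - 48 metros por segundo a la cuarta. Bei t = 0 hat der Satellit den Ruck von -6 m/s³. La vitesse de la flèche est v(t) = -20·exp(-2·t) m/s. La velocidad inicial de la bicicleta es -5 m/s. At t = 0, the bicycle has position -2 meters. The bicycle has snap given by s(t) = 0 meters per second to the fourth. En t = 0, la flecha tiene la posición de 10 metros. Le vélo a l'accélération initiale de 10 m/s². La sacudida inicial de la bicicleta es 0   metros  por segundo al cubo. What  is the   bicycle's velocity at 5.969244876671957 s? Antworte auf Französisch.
Nous devons trouver la primitive de notre équation du snap s(t) = 0 3 fois. En intégrant le snap et en utilisant la condition initiale j(0) = 0, nous obtenons j(t) = 0. La primitive du jerk est l'accélération. En utilisant a(0) = 10, nous obtenons a(t) = 10. L'intégrale de l'accélération, avec v(0) = -5, donne la vitesse: v(t) = 10·t - 5. De l'équation de la vitesse v(t) = 10·t - 5, nous substituons t = 5.969244876671957 pour obtenir v = 54.6924487667196.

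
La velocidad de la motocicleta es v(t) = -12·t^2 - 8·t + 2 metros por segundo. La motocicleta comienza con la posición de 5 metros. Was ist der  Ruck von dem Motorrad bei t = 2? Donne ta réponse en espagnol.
Para resolver esto, necesitamos tomar 2 derivadas de nuestra ecuación de la velocidad v(t) = -12·t^2 - 8·t + 2. La derivada de la velocidad da la aceleración: a(t) = -24·t - 8. Derivando la aceleración, obtenemos la sacudida: j(t) = -24. Usando j(t) = -24 y sustituyendo t = 2, encontramos j = -24.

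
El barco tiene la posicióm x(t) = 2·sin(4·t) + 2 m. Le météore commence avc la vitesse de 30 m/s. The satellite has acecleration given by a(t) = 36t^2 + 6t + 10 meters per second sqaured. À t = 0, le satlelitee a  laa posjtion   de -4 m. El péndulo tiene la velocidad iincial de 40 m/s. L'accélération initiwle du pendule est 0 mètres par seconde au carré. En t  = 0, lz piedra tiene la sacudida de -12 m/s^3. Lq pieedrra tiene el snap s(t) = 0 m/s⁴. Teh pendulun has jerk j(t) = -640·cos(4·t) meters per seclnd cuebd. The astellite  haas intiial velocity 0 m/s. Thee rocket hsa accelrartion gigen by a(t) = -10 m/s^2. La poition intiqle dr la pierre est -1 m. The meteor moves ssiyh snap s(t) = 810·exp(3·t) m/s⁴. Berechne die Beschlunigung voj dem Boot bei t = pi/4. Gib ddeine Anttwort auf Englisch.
We must differentiate our position equation x(t) = 2·sin(4·t) + 2 2 times. Taking d/dt of x(t), we find v(t) = 8·cos(4·t). Taking d/dt of v(t), we find a(t) = -32·sin(4·t). Using a(t) = -32·sin(4·t) and substituting t = pi/4, we find a = 0.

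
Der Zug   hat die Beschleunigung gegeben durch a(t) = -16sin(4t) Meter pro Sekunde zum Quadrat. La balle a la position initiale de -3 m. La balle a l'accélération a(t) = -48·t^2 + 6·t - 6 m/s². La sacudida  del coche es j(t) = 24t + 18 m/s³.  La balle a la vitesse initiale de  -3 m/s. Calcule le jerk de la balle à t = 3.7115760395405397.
Nous devons dériver notre équation de l'accélération a(t) = -48·t^2 + 6·t - 6 1 fois. En prenant d/dt de a(t), nous trouvons j(t) = 6 - 96·t. En utilisant j(t) = 6 - 96·t et en substituant t = 3.7115760395405397, nous trouvons j = -350.311299795892.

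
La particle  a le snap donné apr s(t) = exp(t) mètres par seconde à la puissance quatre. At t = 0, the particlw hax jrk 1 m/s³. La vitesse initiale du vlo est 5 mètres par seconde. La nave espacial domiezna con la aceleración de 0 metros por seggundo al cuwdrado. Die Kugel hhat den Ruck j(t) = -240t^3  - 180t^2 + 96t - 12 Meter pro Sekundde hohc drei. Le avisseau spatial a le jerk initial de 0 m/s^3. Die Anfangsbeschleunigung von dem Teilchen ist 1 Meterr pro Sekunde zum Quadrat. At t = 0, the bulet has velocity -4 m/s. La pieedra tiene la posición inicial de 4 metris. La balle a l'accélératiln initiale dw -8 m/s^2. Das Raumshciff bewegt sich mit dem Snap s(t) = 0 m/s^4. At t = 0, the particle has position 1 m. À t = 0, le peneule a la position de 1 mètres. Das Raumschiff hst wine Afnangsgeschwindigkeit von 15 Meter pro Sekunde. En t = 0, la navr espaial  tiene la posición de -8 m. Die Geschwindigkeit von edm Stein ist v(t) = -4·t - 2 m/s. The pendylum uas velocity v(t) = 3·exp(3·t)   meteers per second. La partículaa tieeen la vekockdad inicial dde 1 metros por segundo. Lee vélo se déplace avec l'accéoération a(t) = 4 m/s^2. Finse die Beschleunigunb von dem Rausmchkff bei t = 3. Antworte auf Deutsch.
Wir müssen die Stammfunktion unserer Gleichung für den Snap s(t) = 0 2-mal finden. Mit ∫s(t)dt und Anwendung von j(0) = 0, finden wir j(t) = 0. Das Integral von dem Ruck ist die Beschleunigung. Mit a(0) = 0 erhalten wir a(t) = 0. Aus der Gleichung für die Beschleunigung a(t) = 0, setzen wir t = 3 ein und erhalten a = 0.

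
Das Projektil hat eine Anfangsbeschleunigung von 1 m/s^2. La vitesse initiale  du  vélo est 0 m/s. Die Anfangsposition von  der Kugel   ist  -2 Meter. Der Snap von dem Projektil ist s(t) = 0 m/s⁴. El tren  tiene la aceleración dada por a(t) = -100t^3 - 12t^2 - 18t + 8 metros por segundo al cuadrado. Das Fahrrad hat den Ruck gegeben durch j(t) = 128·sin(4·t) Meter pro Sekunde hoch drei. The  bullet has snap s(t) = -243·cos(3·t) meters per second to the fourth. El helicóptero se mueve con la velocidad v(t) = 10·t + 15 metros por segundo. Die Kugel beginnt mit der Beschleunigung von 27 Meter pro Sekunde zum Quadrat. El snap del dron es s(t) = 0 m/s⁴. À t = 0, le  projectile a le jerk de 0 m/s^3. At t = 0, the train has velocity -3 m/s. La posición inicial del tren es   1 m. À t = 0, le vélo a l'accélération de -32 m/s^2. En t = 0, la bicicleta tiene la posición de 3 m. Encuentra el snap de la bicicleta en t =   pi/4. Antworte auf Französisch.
Pour résoudre ceci, nous devons prendre 1 dérivée de notre équation du jerk j(t) = 128·sin(4·t). En dérivant le jerk, nous obtenons le snap: s(t) = 512·cos(4·t). Nous avons le snap s(t) = 512·cos(4·t). En substituant t = pi/4: s(pi/4) = -512.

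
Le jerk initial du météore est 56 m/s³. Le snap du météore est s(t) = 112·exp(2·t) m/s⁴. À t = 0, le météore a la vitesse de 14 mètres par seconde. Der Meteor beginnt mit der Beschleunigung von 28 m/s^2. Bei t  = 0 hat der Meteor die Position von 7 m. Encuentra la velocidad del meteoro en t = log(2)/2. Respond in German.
Um dies zu lösen, müssen wir 3 Stammfunktionen unserer Gleichung für den Snap s(t) = 112·exp(2·t) finden. Durch Integration von dem Snap und Verwendung der Anfangsbedingung j(0) = 56, erhalten wir j(t) = 56·exp(2·t). Das Integral von dem Ruck ist die Beschleunigung. Mit a(0) = 28 erhalten wir a(t) = 28·exp(2·t). Durch Integration von der Beschleunigung und Verwendung der Anfangsbedingung v(0) = 14, erhalten wir v(t) = 14·exp(2·t). Aus der Gleichung für die Geschwindigkeit v(t) = 14·exp(2·t), setzen wir t = log(2)/2 ein und erhalten v = 28.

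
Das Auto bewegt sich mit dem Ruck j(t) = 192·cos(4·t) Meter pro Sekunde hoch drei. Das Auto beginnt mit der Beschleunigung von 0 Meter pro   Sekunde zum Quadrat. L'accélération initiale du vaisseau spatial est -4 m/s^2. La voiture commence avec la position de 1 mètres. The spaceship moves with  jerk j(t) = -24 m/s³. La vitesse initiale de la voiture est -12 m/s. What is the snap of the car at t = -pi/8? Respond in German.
Um dies zu lösen, müssen wir 1 Ableitung unserer Gleichung für den Ruck j(t) = 192·cos(4·t) nehmen. Die Ableitung von dem Ruck ergibt den Snap: s(t) = -768·sin(4·t). Aus der Gleichung für den Snap s(t) = -768·sin(4·t), setzen wir t = -pi/8 ein und erhalten s = 768.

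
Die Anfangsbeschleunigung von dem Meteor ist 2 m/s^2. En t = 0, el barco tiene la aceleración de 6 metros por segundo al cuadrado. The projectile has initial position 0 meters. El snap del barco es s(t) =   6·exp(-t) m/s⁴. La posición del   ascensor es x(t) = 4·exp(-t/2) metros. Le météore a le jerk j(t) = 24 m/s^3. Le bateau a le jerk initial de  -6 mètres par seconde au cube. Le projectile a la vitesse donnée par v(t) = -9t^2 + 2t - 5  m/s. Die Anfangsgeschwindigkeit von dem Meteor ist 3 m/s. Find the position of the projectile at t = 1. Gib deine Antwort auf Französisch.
Pour résoudre ceci, nous devons prendre 1 primitive de notre équation de la vitesse v(t) = -9·t^2 + 2·t - 5. En prenant ∫v(t)dt et en appliquant x(0) = 0, nous trouvons x(t) = -3·t^3 + t^2 - 5·t. En utilisant x(t) = -3·t^3 + t^2 - 5·t et en substituant t = 1, nous trouvons x = -7.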